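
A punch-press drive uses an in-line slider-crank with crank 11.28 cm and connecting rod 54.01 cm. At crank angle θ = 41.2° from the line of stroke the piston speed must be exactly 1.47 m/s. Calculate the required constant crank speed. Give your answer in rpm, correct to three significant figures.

163

For an in-line slider-crank, |v_piston| = rω|sinθ|·[1 + r cosθ/√(L² − r² sin²θ)].
With r = 0.1128 m, L = 0.5401 m, θ = 41.2°: the bracketed kinematic factor |dx/dθ| = 0.086088 m.
ω = v/|dx/dθ| = 1.47/0.086088 = 17.076 rad/s.
N = 60ω/(2π) = 163.06 rpm.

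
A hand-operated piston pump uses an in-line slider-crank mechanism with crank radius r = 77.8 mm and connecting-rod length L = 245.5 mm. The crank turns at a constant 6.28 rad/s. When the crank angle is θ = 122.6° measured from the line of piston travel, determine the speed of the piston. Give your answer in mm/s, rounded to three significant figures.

ω = 6.28 rad/s
For an in-line slider-crank, x = r cosθ + √(L² − r² sin²θ), so v = −rω sinθ·[1 + r cosθ/√(L² − r² sin²θ)].
With r = 0.0778 m, L = 0.2455 m, θ = 122.6°: √(L² − r² sin²θ) = 0.23659 m.
v = −0.0778·6.28·0.84245·[1 + 0.0778·-0.53877/0.23659] = -0.33868 m/s.
|v| = 0.33868 m/s = 338.68 mm/s.

339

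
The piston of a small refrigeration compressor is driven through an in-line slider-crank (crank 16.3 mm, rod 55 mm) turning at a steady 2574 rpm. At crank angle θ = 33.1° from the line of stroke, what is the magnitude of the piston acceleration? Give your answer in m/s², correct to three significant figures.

ω = 2π·2574/60 = 269.5 rad/s
x(θ) = r cosθ + √(L² − r² sin²θ); with ω constant, a = ω²·d²x/dθ².
d²x/dθ² = −r cosθ − r²(cos2θ)/√u − r⁴ sin²2θ/(4u^{3/2}),  u = L² − r² sin²θ = 0.00294576 m².
Substituting r = 0.0163 m, L = 0.055 m, θ = 33.1°: d²x/dθ² = -0.015723 m.
a = ω²·d²x/dθ² = (269.5)²·(-0.015723) = -1142.4 m/s²;  |a| = 1142.4 m/s².

1140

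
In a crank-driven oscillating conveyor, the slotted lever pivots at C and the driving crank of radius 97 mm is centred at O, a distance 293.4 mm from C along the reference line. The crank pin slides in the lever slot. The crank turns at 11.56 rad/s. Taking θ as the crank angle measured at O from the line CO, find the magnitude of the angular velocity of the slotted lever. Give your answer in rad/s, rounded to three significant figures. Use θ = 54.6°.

2.33

ω = 11.56 rad/s
Crank pin A relative to C: A = (d + r cosθ, r sinθ); lever angle φ = atan2(r sinθ, d + r cosθ).
Differentiating tanφ: φ̇ = rω(d cosθ + r)/(d² + r² + 2dr cosθ).
d² + r² + 2dr cosθ = |CA|² = 0.128465 m²;  d cosθ + r = +0.26696 m.
|ω_lever| = |0.097·11.56·+0.26696| / 0.128465 = 2.3302 rad/s.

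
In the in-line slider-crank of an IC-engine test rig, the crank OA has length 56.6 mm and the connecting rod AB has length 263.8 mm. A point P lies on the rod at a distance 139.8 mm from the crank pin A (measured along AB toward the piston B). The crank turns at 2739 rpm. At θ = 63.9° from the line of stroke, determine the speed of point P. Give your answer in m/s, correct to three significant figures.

ω = 286.8 rad/s.  Crank-pin speed |V_A| = rω = 16.234 m/s, perpendicular to OA.
Rod angle: sinφ = −(r/L) sinθ ⇒ φ = -11.109°; ω_rod = −rω cosθ/√(L²−r²sin²θ) = -27.591 rad/s.
V_P = V_A + ω_rod × AP, with AP = 0.1398 m along the rod.
Components: V_Px = −rω sinθ − a·ω_rod·sinφ = -15.322 m/s;  V_Py = rω cosθ + a·ω_rod·cosφ = +3.3572 m/s.
|V_P| = √(V_Px² + V_Py²) = 15.686 m/s.

15.7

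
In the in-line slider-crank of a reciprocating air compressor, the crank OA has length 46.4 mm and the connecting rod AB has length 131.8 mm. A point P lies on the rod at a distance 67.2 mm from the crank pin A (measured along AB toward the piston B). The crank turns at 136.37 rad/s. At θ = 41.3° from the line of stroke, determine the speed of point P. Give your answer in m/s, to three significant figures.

5.30

ω = 136.4 rad/s.  Crank-pin speed |V_A| = rω = 6.3276 m/s, perpendicular to OA.
Rod angle: sinφ = −(r/L) sinθ ⇒ φ = -13.436°; ω_rod = −rω cosθ/√(L²−r²sin²θ) = -37.082 rad/s.
V_P = V_A + ω_rod × AP, with AP = 0.0672 m along the rod.
Components: V_Px = −rω sinθ − a·ω_rod·sinφ = -4.7552 m/s;  V_Py = rω cosθ + a·ω_rod·cosφ = +2.3299 m/s.
|V_P| = √(V_Px² + V_Py²) = 5.2953 m/s.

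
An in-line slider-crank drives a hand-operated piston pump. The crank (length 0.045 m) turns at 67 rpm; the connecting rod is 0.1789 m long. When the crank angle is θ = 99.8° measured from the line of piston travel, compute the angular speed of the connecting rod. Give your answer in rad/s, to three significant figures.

0.310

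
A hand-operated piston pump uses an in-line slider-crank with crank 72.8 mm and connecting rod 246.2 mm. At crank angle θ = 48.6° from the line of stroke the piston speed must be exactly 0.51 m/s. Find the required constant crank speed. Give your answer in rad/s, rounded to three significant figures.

7.78

For an in-line slider-crank, |v_piston| = rω|sinθ|·[1 + r cosθ/√(L² − r² sin²θ)].
With r = 0.0728 m, L = 0.2462 m, θ = 48.6°: the bracketed kinematic factor |dx/dθ| = 0.065559 m.
ω = v/|dx/dθ| = 0.51/0.065559 = 7.7792 rad/s.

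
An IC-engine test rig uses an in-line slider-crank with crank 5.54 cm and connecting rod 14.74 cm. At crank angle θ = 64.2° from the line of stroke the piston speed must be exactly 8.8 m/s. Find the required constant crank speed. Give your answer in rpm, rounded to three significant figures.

For an in-line slider-crank, |v_piston| = rω|sinθ|·[1 + r cosθ/√(L² − r² sin²θ)].
With r = 0.0554 m, L = 0.1474 m, θ = 64.2°: the bracketed kinematic factor |dx/dθ| = 0.058548 m.
ω = v/|dx/dθ| = 8.8/0.058548 = 150.3 rad/s.
N = 60ω/(2π) = 1435.3 rpm.

1440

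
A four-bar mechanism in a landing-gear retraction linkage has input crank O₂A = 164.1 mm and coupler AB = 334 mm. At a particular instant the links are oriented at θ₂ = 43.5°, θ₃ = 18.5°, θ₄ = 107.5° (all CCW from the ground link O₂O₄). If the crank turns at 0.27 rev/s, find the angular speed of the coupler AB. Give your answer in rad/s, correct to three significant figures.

0.749

ω₂ = 1.696 rad/s (from 0.27 rev/s).
Differentiating the loop-closure r₂e^{iθ₂}+r₃e^{iθ₃}=r₁+r₄e^{iθ₄} gives r₂ω₂e^{iθ₂}+r₃ω₃e^{iθ₃}=r₄ω₄e^{iθ₄}.
Eliminating the other unknown: ω₃ = r₂ω₂ sin(θ₄−θ₂) / [r₃ sin(θ₃−θ₄)].
Numerator sine = +0.89879; denominator sine = -0.99985.
Result = 0.1641·1.696·(+0.89879) / (0.334·(-0.99985)) = -0.74926 rad/s; magnitude 0.74926 rad/s.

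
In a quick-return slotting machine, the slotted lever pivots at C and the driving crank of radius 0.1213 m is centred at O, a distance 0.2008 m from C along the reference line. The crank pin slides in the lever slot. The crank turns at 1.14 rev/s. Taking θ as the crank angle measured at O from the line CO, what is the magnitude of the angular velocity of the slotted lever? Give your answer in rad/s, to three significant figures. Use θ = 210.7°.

ω = 7.163 rad/s (from 1.14 rev/s).
Crank pin A relative to C: A = (d + r cosθ, r sinθ); lever angle φ = atan2(r sinθ, d + r cosθ).
Differentiating tanφ: φ̇ = rω(d cosθ + r)/(d² + r² + 2dr cosθ).
d² + r² + 2dr cosθ = |CA|² = 0.0131474 m²;  d cosθ + r = -0.051358 m.
|ω_lever| = |0.1213·7.163·-0.051358| / 0.0131474 = 3.394 rad/s.

3.39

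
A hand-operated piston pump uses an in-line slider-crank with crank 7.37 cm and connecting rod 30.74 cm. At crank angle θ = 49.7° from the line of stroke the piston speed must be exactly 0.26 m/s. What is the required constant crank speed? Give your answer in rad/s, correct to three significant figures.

4.00

For an in-line slider-crank, |v_piston| = rω|sinθ|·[1 + r cosθ/√(L² − r² sin²θ)].
With r = 0.0737 m, L = 0.3074 m, θ = 49.7°: the bracketed kinematic factor |dx/dθ| = 0.065074 m.
ω = v/|dx/dθ| = 0.26/0.065074 = 3.9954 rad/s.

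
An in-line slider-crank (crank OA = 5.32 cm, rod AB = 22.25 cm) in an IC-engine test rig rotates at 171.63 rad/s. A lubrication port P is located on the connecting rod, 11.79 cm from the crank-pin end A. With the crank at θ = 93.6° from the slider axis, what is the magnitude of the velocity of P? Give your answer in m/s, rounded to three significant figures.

ω = 171.6 rad/s.  Crank-pin speed |V_A| = rω = 9.1307 m/s, perpendicular to OA.
Rod angle: sinφ = −(r/L) sinθ ⇒ φ = -13.806°; ω_rod = −rω cosθ/√(L²−r²sin²θ) = +2.6534 rad/s.
V_P = V_A + ω_rod × AP, with AP = 0.1179 m along the rod.
Components: V_Px = −rω sinθ − a·ω_rod·sinφ = -9.038 m/s;  V_Py = rω cosθ + a·ω_rod·cosφ = -0.26953 m/s.
|V_P| = √(V_Px² + V_Py²) = 9.0421 m/s.

9.04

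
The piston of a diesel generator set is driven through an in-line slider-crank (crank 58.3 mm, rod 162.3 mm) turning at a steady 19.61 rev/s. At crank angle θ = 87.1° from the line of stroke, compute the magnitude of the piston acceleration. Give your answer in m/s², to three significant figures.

ω = 2π·19.6 = 123.2 rad/s
x(θ) = r cosθ + √(L² − r² sin²θ); with ω constant, a = ω²·d²x/dθ².
d²x/dθ² = −r cosθ − r²(cos2θ)/√u − r⁴ sin²2θ/(4u^{3/2}),  u = L² − r² sin²θ = 0.0229511 m².
Substituting r = 0.0583 m, L = 0.1623 m, θ = 87.1°: d²x/dθ² = +0.019363 m.
a = ω²·d²x/dθ² = (123.2)²·(+0.019363) = +293.95 m/s²;  |a| = 293.95 m/s².

294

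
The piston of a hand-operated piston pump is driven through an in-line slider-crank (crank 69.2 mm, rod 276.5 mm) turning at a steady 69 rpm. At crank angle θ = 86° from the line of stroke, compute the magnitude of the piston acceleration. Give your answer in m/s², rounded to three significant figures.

0.672

ω = 2π·69/60 = 7.226 rad/s
x(θ) = r cosθ + √(L² − r² sin²θ); with ω constant, a = ω²·d²x/dθ².
d²x/dθ² = −r cosθ − r²(cos2θ)/√u − r⁴ sin²2θ/(4u^{3/2}),  u = L² − r² sin²θ = 0.0716869 m².
Substituting r = 0.0692 m, L = 0.2765 m, θ = 86°: d²x/dθ² = +0.012878 m.
a = ω²·d²x/dθ² = (7.226)²·(+0.012878) = +0.67237 m/s²;  |a| = 0.67237 m/s².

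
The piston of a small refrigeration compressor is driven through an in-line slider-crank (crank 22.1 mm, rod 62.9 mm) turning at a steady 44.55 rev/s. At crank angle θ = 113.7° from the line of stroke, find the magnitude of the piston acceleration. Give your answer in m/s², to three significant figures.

1120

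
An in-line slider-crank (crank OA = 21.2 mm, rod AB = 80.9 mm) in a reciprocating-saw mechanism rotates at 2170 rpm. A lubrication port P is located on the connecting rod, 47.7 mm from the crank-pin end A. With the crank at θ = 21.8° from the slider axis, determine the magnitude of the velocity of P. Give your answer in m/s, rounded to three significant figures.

2.75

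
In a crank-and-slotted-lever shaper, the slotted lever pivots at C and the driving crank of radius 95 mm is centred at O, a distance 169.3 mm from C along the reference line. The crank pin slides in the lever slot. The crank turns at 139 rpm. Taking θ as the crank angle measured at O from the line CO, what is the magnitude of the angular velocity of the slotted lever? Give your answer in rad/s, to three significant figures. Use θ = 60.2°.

ω = 14.56 rad/s (from 139 rpm).
Crank pin A relative to C: A = (d + r cosθ, r sinθ); lever angle φ = atan2(r sinθ, d + r cosθ).
Differentiating tanφ: φ̇ = rω(d cosθ + r)/(d² + r² + 2dr cosθ).
d² + r² + 2dr cosθ = |CA|² = 0.0536737 m²;  d cosθ + r = +0.17914 m.
|ω_lever| = |0.095·14.56·+0.17914| / 0.0536737 = 4.6152 rad/s.

4.62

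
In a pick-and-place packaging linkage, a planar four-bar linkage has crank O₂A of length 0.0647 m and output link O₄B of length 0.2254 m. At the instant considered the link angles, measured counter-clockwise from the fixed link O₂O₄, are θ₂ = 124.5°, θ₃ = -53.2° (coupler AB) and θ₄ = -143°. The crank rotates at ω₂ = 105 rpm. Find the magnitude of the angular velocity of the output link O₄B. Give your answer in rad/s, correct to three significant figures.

ω₂ = 11 rad/s (from 105 rpm).
Differentiating the loop-closure r₂e^{iθ₂}+r₃e^{iθ₃}=r₁+r₄e^{iθ₄} gives r₂ω₂e^{iθ₂}+r₃ω₃e^{iθ₃}=r₄ω₄e^{iθ₄}.
Eliminating the other unknown: ω₄ = r₂ω₂ sin(θ₂−θ₃) / [r₄ sin(θ₄−θ₃)].
Numerator sine = +0.04013; denominator sine = -0.99999.
Result = 0.0647·11·(+0.04013) / (0.2254·(-0.99999)) = -0.12667 rad/s; magnitude 0.12667 rad/s.

0.127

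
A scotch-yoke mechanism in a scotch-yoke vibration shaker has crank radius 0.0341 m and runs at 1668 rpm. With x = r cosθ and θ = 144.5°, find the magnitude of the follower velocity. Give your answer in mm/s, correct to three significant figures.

3460

ω = 174.7 rad/s (from 1668 rpm).
x = r cosθ ⇒ ẋ = −rω sinθ.
|v| = rω|sinθ| = 0.0341·174.7·|sin 144.5°| = 3.4589 m/s = 3458.9 mm/s.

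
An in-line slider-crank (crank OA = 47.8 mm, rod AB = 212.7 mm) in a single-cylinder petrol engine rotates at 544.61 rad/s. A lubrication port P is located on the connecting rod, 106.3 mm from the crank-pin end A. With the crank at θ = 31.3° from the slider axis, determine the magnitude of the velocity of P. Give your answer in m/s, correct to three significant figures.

18.5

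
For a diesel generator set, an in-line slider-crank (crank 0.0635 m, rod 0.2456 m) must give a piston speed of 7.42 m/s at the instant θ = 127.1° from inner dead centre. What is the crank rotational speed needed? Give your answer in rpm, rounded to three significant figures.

For an in-line slider-crank, |v_piston| = rω|sinθ|·[1 + r cosθ/√(L² − r² sin²θ)].
With r = 0.0635 m, L = 0.2456 m, θ = 127.1°: the bracketed kinematic factor |dx/dθ| = 0.042574 m.
ω = v/|dx/dθ| = 7.42/0.042574 = 174.28 rad/s.
N = 60ω/(2π) = 1664.3 rpm.

1660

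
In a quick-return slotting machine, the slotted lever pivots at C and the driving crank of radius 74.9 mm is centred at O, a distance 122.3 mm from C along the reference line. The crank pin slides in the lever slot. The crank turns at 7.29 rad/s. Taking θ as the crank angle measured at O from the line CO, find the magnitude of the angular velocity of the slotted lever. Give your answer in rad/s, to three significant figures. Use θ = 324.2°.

2.68

ω = 7.29 rad/s
Crank pin A relative to C: A = (d + r cosθ, r sinθ); lever angle φ = atan2(r sinθ, d + r cosθ).
Differentiating tanφ: φ̇ = rω(d cosθ + r)/(d² + r² + 2dr cosθ).
d² + r² + 2dr cosθ = |CA|² = 0.0354264 m²;  d cosθ + r = +0.17409 m.
|ω_lever| = |0.0749·7.29·+0.17409| / 0.0354264 = 2.6833 rad/s.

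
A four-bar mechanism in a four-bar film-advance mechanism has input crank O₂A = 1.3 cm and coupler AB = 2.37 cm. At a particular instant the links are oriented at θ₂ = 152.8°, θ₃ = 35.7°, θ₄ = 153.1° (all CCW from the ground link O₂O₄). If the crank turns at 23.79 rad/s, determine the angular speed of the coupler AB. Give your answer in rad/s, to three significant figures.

0.0770

ω₂ = 23.79 rad/s
Differentiating the loop-closure r₂e^{iθ₂}+r₃e^{iθ₃}=r₁+r₄e^{iθ₄} gives r₂ω₂e^{iθ₂}+r₃ω₃e^{iθ₃}=r₄ω₄e^{iθ₄}.
Eliminating the other unknown: ω₃ = r₂ω₂ sin(θ₄−θ₂) / [r₃ sin(θ₃−θ₄)].
Numerator sine = +0.00524; denominator sine = -0.88782.
Result = 0.013·23.79·(+0.00524) / (0.0237·(-0.88782)) = -0.07696 rad/s; magnitude 0.07696 rad/s.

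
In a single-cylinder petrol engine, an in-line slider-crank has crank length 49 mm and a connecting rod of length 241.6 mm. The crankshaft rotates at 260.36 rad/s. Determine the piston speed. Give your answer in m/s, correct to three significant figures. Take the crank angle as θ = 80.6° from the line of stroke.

ω = 260.4 rad/s
For an in-line slider-crank, x = r cosθ + √(L² − r² sin²θ), so v = −rω sinθ·[1 + r cosθ/√(L² − r² sin²θ)].
With r = 0.049 m, L = 0.2416 m, θ = 80.6°: √(L² − r² sin²θ) = 0.23671 m.
v = −0.049·260.4·0.98657·[1 + 0.049·0.16333/0.23671] = -13.012 m/s.
|v| = 13.012 m/s.

13.0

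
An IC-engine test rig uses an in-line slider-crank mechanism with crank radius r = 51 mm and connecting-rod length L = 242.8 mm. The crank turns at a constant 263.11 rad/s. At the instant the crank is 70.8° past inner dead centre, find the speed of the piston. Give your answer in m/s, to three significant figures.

ω = 263.1 rad/s
For an in-line slider-crank, x = r cosθ + √(L² − r² sin²θ), so v = −rω sinθ·[1 + r cosθ/√(L² − r² sin²θ)].
With r = 0.051 m, L = 0.2428 m, θ = 70.8°: √(L² − r² sin²θ) = 0.23798 m.
v = −0.051·263.1·0.94438·[1 + 0.051·0.32887/0.23798] = -13.565 m/s.
|v| = 13.565 m/s.

13.6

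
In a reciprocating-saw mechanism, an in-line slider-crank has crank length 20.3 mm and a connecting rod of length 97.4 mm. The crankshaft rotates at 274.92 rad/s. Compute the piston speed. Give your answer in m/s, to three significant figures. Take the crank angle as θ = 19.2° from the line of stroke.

2.20

ω = 274.9 rad/s
For an in-line slider-crank, x = r cosθ + √(L² − r² sin²θ), so v = −rω sinθ·[1 + r cosθ/√(L² − r² sin²θ)].
With r = 0.0203 m, L = 0.0974 m, θ = 19.2°: √(L² − r² sin²θ) = 0.097171 m.
v = −0.0203·274.9·0.32887·[1 + 0.0203·0.94438/0.097171] = -2.1975 m/s.
|v| = 2.1975 m/s.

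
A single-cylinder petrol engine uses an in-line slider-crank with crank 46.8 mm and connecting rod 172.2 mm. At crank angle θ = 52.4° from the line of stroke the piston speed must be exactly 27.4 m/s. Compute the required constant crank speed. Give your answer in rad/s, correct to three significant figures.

For an in-line slider-crank, |v_piston| = rω|sinθ|·[1 + r cosθ/√(L² − r² sin²θ)].
With r = 0.0468 m, L = 0.1722 m, θ = 52.4°: the bracketed kinematic factor |dx/dθ| = 0.043375 m.
ω = v/|dx/dθ| = 27.4/0.043375 = 631.69 rad/s.

632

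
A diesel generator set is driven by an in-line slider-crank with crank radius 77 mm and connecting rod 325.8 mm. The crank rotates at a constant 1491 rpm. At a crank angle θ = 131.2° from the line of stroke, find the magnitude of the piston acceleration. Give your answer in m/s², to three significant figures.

ω = 2π·1491/60 = 156.1 rad/s
x(θ) = r cosθ + √(L² − r² sin²θ); with ω constant, a = ω²·d²x/dθ².
d²x/dθ² = −r cosθ − r²(cos2θ)/√u − r⁴ sin²2θ/(4u^{3/2}),  u = L² − r² sin²θ = 0.102789 m².
Substituting r = 0.077 m, L = 0.3258 m, θ = 131.2°: d²x/dθ² = +0.052903 m.
a = ω²·d²x/dθ² = (156.1)²·(+0.052903) = +1289.7 m/s²;  |a| = 1289.7 m/s².

1290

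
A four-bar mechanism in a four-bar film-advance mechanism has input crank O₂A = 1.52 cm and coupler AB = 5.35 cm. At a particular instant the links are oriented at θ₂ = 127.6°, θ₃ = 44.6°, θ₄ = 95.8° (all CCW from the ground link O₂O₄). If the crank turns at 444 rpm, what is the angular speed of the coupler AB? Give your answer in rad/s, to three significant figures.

ω₂ = 46.5 rad/s (from 444 rpm).
Differentiating the loop-closure r₂e^{iθ₂}+r₃e^{iθ₃}=r₁+r₄e^{iθ₄} gives r₂ω₂e^{iθ₂}+r₃ω₃e^{iθ₃}=r₄ω₄e^{iθ₄}.
Eliminating the other unknown: ω₃ = r₂ω₂ sin(θ₄−θ₂) / [r₃ sin(θ₃−θ₄)].
Numerator sine = -0.52696; denominator sine = -0.77934.
Result = 0.0152·46.5·(-0.52696) / (0.0535·(-0.77934)) = +8.932 rad/s; magnitude 8.932 rad/s.

8.93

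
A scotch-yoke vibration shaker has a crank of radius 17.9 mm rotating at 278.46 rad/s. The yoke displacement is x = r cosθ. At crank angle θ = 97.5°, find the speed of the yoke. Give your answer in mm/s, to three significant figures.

ω = 278.5 rad/s
x = r cosθ ⇒ ẋ = −rω sinθ.
|v| = rω|sinθ| = 0.0179·278.5·|sin 97.5°| = 4.9418 m/s = 4941.8 mm/s.

4940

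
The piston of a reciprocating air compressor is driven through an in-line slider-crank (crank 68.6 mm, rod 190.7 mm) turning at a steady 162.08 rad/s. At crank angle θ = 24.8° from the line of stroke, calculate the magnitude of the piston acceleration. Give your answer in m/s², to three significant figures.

ω = 162.1 rad/s
x(θ) = r cosθ + √(L² − r² sin²θ); with ω constant, a = ω²·d²x/dθ².
d²x/dθ² = −r cosθ − r²(cos2θ)/√u − r⁴ sin²2θ/(4u^{3/2}),  u = L² − r² sin²θ = 0.0355385 m².
Substituting r = 0.0686 m, L = 0.1907 m, θ = 24.8°: d²x/dθ² = -0.078932 m.
a = ω²·d²x/dθ² = (162.1)²·(-0.078932) = -2073.5 m/s²;  |a| = 2073.5 m/s².

2070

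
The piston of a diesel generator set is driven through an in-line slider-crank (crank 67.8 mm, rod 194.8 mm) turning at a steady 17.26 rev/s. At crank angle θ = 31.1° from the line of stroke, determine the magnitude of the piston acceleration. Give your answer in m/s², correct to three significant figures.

821

ω = 2π·17.3 = 108.4 rad/s
x(θ) = r cosθ + √(L² − r² sin²θ); with ω constant, a = ω²·d²x/dθ².
d²x/dθ² = −r cosθ − r²(cos2θ)/√u − r⁴ sin²2θ/(4u^{3/2}),  u = L² − r² sin²θ = 0.0367206 m².
Substituting r = 0.0678 m, L = 0.1948 m, θ = 31.1°: d²x/dθ² = -0.06983 m.
a = ω²·d²x/dθ² = (108.4)²·(-0.06983) = -821.27 m/s²;  |a| = 821.27 m/s².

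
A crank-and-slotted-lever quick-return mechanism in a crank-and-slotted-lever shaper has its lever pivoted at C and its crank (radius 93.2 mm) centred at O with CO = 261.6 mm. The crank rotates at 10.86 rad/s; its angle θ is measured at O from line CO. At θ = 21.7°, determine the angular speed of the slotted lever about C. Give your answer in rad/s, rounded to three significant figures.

2.78

ω = 10.86 rad/s
Crank pin A relative to C: A = (d + r cosθ, r sinθ); lever angle φ = atan2(r sinθ, d + r cosθ).
Differentiating tanφ: φ̇ = rω(d cosθ + r)/(d² + r² + 2dr cosθ).
d² + r² + 2dr cosθ = |CA|² = 0.122427 m²;  d cosθ + r = +0.33626 m.
|ω_lever| = |0.0932·10.86·+0.33626| / 0.122427 = 2.78 rad/s.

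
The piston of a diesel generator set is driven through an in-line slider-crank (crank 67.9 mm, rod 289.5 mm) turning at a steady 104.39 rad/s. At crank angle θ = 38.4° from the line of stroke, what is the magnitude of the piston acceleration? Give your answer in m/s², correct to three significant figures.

ω = 104.4 rad/s
x(θ) = r cosθ + √(L² − r² sin²θ); with ω constant, a = ω²·d²x/dθ².
d²x/dθ² = −r cosθ − r²(cos2θ)/√u − r⁴ sin²2θ/(4u^{3/2}),  u = L² − r² sin²θ = 0.0820314 m².
Substituting r = 0.0679 m, L = 0.2895 m, θ = 38.4°: d²x/dθ² = -0.057103 m.
a = ω²·d²x/dθ² = (104.4)²·(-0.057103) = -622.27 m/s²;  |a| = 622.27 m/s².

622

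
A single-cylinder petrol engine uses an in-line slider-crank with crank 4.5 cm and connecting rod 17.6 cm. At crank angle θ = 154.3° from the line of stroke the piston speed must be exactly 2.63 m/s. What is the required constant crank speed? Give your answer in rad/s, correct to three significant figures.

For an in-line slider-crank, |v_piston| = rω|sinθ|·[1 + r cosθ/√(L² − r² sin²θ)].
With r = 0.045 m, L = 0.176 m, θ = 154.3°: the bracketed kinematic factor |dx/dθ| = 0.014991 m.
ω = v/|dx/dθ| = 2.63/0.014991 = 175.44 rad/s.

175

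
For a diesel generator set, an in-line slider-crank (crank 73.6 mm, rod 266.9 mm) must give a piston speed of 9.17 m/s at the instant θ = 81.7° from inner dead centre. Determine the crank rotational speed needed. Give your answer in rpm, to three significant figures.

For an in-line slider-crank, |v_piston| = rω|sinθ|·[1 + r cosθ/√(L² − r² sin²θ)].
With r = 0.0736 m, L = 0.2669 m, θ = 81.7°: the bracketed kinematic factor |dx/dθ| = 0.075843 m.
ω = v/|dx/dθ| = 9.17/0.075843 = 120.91 rad/s.
N = 60ω/(2π) = 1154.6 rpm.

1150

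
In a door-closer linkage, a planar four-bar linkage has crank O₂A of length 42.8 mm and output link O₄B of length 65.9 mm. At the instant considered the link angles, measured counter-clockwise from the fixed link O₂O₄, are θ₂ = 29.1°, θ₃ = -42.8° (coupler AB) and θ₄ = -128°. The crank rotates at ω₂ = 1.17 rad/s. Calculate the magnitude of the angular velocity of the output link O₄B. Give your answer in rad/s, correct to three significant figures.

0.725

ω₂ = 1.17 rad/s
Differentiating the loop-closure r₂e^{iθ₂}+r₃e^{iθ₃}=r₁+r₄e^{iθ₄} gives r₂ω₂e^{iθ₂}+r₃ω₃e^{iθ₃}=r₄ω₄e^{iθ₄}.
Eliminating the other unknown: ω₄ = r₂ω₂ sin(θ₂−θ₃) / [r₄ sin(θ₄−θ₃)].
Numerator sine = +0.95052; denominator sine = -0.99649.
Result = 0.0428·1.17·(+0.95052) / (0.0659·(-0.99649)) = -0.72482 rad/s; magnitude 0.72482 rad/s.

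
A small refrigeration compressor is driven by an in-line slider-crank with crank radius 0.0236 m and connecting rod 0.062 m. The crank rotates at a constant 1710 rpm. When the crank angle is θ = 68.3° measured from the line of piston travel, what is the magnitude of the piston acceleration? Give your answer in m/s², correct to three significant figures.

62.1

ω = 2π·1710/60 = 179.1 rad/s
x(θ) = r cosθ + √(L² − r² sin²θ); with ω constant, a = ω²·d²x/dθ².
d²x/dθ² = −r cosθ − r²(cos2θ)/√u − r⁴ sin²2θ/(4u^{3/2}),  u = L² − r² sin²θ = 0.00336318 m².
Substituting r = 0.0236 m, L = 0.062 m, θ = 68.3°: d²x/dθ² = -0.0019358 m.
a = ω²·d²x/dθ² = (179.1)²·(-0.0019358) = -62.073 m/s²;  |a| = 62.073 m/s².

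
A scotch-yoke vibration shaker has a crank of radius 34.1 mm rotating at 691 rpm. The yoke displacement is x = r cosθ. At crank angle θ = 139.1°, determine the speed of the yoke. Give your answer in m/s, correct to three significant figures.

ω = 72.36 rad/s (from 691 rpm).
x = r cosθ ⇒ ẋ = −rω sinθ.
|v| = rω|sinθ| = 0.0341·72.36·|sin 139.1°| = 1.6156 m/s.

1.62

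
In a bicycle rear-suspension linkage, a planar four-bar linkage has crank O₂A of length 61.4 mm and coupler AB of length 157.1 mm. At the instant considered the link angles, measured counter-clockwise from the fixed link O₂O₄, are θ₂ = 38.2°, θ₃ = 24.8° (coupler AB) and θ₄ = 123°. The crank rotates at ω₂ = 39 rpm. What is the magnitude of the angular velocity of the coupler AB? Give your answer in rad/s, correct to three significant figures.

1.61

ω₂ = 4.084 rad/s (from 39 rpm).
Differentiating the loop-closure r₂e^{iθ₂}+r₃e^{iθ₃}=r₁+r₄e^{iθ₄} gives r₂ω₂e^{iθ₂}+r₃ω₃e^{iθ₃}=r₄ω₄e^{iθ₄}.
Eliminating the other unknown: ω₃ = r₂ω₂ sin(θ₄−θ₂) / [r₃ sin(θ₃−θ₄)].
Numerator sine = +0.99588; denominator sine = -0.98978.
Result = 0.0614·4.084·(+0.99588) / (0.1571·(-0.98978)) = -1.606 rad/s; magnitude 1.606 rad/s.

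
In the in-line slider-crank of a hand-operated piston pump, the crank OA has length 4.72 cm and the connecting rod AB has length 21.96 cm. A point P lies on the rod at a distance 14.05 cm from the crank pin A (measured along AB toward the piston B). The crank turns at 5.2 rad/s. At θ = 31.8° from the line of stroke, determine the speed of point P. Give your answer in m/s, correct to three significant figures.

ω = 5.2 rad/s.  Crank-pin speed |V_A| = rω = 0.24544 m/s, perpendicular to OA.
Rod angle: sinφ = −(r/L) sinθ ⇒ φ = -6.503°; ω_rod = −rω cosθ/√(L²−r²sin²θ) = -0.95605 rad/s.
V_P = V_A + ω_rod × AP, with AP = 0.1405 m along the rod.
Components: V_Px = −rω sinθ − a·ω_rod·sinφ = -0.14455 m/s;  V_Py = rω cosθ + a·ω_rod·cosφ = +0.075137 m/s.
|V_P| = √(V_Px² + V_Py²) = 0.16291 m/s.

0.163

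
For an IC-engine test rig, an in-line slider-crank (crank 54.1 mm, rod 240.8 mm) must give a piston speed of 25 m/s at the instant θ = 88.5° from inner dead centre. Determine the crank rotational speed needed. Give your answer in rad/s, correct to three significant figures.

For an in-line slider-crank, |v_piston| = rω|sinθ|·[1 + r cosθ/√(L² − r² sin²θ)].
With r = 0.0541 m, L = 0.2408 m, θ = 88.5°: the bracketed kinematic factor |dx/dθ| = 0.054408 m.
ω = v/|dx/dθ| = 25/0.054408 = 459.49 rad/s.

459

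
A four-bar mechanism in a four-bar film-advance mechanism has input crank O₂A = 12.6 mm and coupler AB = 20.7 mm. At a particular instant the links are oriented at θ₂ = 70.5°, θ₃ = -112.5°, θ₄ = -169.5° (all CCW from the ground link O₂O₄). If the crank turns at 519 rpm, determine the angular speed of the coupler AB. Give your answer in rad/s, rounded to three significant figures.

34.2

ω₂ = 54.35 rad/s (from 519 rpm).
Differentiating the loop-closure r₂e^{iθ₂}+r₃e^{iθ₃}=r₁+r₄e^{iθ₄} gives r₂ω₂e^{iθ₂}+r₃ω₃e^{iθ₃}=r₄ω₄e^{iθ₄}.
Eliminating the other unknown: ω₃ = r₂ω₂ sin(θ₄−θ₂) / [r₃ sin(θ₃−θ₄)].
Numerator sine = +0.86603; denominator sine = +0.83867.
Result = 0.0126·54.35·(+0.86603) / (0.0207·(+0.83867)) = +34.161 rad/s; magnitude 34.161 rad/s.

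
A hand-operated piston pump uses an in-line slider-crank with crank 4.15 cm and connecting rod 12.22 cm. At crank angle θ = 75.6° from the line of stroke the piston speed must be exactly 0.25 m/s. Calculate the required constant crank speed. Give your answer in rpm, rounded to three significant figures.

54.5

For an in-line slider-crank, |v_piston| = rω|sinθ|·[1 + r cosθ/√(L² − r² sin²θ)].
With r = 0.0415 m, L = 0.1222 m, θ = 75.6°: the bracketed kinematic factor |dx/dθ| = 0.043791 m.
ω = v/|dx/dθ| = 0.25/0.043791 = 5.7089 rad/s.
N = 60ω/(2π) = 54.516 rpm.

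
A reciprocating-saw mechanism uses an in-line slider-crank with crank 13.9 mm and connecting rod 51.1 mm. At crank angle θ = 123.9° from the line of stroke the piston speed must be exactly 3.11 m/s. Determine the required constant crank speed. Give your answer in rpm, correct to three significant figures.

For an in-line slider-crank, |v_piston| = rω|sinθ|·[1 + r cosθ/√(L² − r² sin²θ)].
With r = 0.0139 m, L = 0.0511 m, θ = 123.9°: the bracketed kinematic factor |dx/dθ| = 0.0097404 m.
ω = v/|dx/dθ| = 3.11/0.0097404 = 319.29 rad/s.
N = 60ω/(2π) = 3049 rpm.

3050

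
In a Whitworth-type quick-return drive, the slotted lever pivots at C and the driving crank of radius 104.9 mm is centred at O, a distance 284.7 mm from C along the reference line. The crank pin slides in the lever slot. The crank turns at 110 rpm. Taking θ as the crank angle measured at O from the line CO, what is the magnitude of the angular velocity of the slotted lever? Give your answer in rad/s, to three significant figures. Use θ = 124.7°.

ω = 11.52 rad/s (from 110 rpm).
Crank pin A relative to C: A = (d + r cosθ, r sinθ); lever angle φ = atan2(r sinθ, d + r cosθ).
Differentiating tanφ: φ̇ = rω(d cosθ + r)/(d² + r² + 2dr cosθ).
d² + r² + 2dr cosθ = |CA|² = 0.058055 m²;  d cosθ + r = -0.057174 m.
|ω_lever| = |0.1049·11.52·-0.057174| / 0.058055 = 1.19 rad/s.

1.19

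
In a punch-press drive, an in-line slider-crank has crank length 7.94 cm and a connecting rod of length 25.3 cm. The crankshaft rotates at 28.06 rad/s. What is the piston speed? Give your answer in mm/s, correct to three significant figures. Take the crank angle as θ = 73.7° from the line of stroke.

ω = 28.06 rad/s
For an in-line slider-crank, x = r cosθ + √(L² − r² sin²θ), so v = −rω sinθ·[1 + r cosθ/√(L² − r² sin²θ)].
With r = 0.0794 m, L = 0.253 m, θ = 73.7°: √(L² − r² sin²θ) = 0.24125 m.
v = −0.0794·28.06·0.95981·[1 + 0.0794·0.28067/0.24125] = -2.3359 m/s.
|v| = 2.3359 m/s = 2335.9 mm/s.

2340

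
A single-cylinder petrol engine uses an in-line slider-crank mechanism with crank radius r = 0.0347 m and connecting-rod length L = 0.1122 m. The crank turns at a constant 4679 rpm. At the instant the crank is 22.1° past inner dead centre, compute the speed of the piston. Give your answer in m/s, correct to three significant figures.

8.24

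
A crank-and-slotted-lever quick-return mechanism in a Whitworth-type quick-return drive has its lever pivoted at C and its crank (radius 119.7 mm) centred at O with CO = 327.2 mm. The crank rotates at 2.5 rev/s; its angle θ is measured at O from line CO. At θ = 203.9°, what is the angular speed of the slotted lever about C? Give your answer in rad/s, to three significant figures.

6.78

ω = 15.71 rad/s (from 2.5 rev/s).
Crank pin A relative to C: A = (d + r cosθ, r sinθ); lever angle φ = atan2(r sinθ, d + r cosθ).
Differentiating tanφ: φ̇ = rω(d cosθ + r)/(d² + r² + 2dr cosθ).
d² + r² + 2dr cosθ = |CA|² = 0.0497729 m²;  d cosθ + r = -0.17944 m.
|ω_lever| = |0.1197·15.71·-0.17944| / 0.0497729 = 6.7788 rad/s.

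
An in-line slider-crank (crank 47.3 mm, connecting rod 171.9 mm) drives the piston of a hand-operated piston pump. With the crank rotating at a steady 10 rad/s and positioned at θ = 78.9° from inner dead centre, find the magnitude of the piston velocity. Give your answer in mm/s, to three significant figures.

490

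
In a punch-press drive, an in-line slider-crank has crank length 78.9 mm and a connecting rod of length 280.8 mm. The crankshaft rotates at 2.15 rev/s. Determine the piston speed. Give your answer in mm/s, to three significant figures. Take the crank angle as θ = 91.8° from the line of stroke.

ω = 2π·2.15 = 13.51 rad/s
For an in-line slider-crank, x = r cosθ + √(L² − r² sin²θ), so v = −rω sinθ·[1 + r cosθ/√(L² − r² sin²θ)].
With r = 0.0789 m, L = 0.2808 m, θ = 91.8°: √(L² − r² sin²θ) = 0.2695 m.
v = −0.0789·13.51·0.99951·[1 + 0.0789·-0.03141/0.2695] = -1.0555 m/s.
|v| = 1.0555 m/s = 1055.5 mm/s.

1060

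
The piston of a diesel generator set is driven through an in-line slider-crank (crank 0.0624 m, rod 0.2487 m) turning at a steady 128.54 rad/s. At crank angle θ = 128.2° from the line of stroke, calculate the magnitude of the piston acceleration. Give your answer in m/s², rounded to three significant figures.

696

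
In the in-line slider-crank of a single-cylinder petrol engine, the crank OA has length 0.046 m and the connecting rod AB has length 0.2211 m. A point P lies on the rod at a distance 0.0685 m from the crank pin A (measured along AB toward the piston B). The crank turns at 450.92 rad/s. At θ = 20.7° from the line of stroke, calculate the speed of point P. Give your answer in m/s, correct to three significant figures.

ω = 450.9 rad/s.  Crank-pin speed |V_A| = rω = 20.742 m/s, perpendicular to OA.
Rod angle: sinφ = −(r/L) sinθ ⇒ φ = -4.217°; ω_rod = −rω cosθ/√(L²−r²sin²θ) = -87.996 rad/s.
V_P = V_A + ω_rod × AP, with AP = 0.0685 m along the rod.
Components: V_Px = −rω sinθ − a·ω_rod·sinφ = -7.7752 m/s;  V_Py = rω cosθ + a·ω_rod·cosφ = +13.392 m/s.
|V_P| = √(V_Px² + V_Py²) = 15.485 m/s.

15.5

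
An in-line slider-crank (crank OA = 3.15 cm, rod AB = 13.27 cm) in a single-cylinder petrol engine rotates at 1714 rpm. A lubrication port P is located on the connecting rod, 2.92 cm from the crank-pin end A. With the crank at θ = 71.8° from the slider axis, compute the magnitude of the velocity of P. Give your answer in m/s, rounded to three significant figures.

5.63

ω = 179.5 rad/s.  Crank-pin speed |V_A| = rω = 5.6539 m/s, perpendicular to OA.
Rod angle: sinφ = −(r/L) sinθ ⇒ φ = -13.032°; ω_rod = −rω cosθ/√(L²−r²sin²θ) = -13.659 rad/s.
V_P = V_A + ω_rod × AP, with AP = 0.0292 m along the rod.
Components: V_Px = −rω sinθ − a·ω_rod·sinφ = -5.461 m/s;  V_Py = rω cosθ + a·ω_rod·cosφ = +1.3773 m/s.
|V_P| = √(V_Px² + V_Py²) = 5.632 m/s.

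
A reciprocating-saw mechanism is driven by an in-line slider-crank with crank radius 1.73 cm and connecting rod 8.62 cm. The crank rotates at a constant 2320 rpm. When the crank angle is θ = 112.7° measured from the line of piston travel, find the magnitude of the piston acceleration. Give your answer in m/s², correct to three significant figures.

ω = 2π·2320/60 = 242.9 rad/s
x(θ) = r cosθ + √(L² − r² sin²θ); with ω constant, a = ω²·d²x/dθ².
d²x/dθ² = −r cosθ − r²(cos2θ)/√u − r⁴ sin²2θ/(4u^{3/2}),  u = L² − r² sin²θ = 0.00717572 m².
Substituting r = 0.0173 m, L = 0.0862 m, θ = 112.7°: d²x/dθ² = +0.0091383 m.
a = ω²·d²x/dθ² = (242.9)²·(+0.0091383) = +539.38 m/s²;  |a| = 539.38 m/s².

539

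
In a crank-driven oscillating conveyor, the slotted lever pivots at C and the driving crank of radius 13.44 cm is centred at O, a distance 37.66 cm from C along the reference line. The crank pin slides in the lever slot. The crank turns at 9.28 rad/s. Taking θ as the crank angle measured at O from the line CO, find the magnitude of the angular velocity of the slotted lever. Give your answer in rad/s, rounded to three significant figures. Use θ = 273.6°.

1.19

ω = 9.28 rad/s
Crank pin A relative to C: A = (d + r cosθ, r sinθ); lever angle φ = atan2(r sinθ, d + r cosθ).
Differentiating tanφ: φ̇ = rω(d cosθ + r)/(d² + r² + 2dr cosθ).
d² + r² + 2dr cosθ = |CA|² = 0.166247 m²;  d cosθ + r = +0.15805 m.
|ω_lever| = |0.1344·9.28·+0.15805| / 0.166247 = 1.1857 rad/s.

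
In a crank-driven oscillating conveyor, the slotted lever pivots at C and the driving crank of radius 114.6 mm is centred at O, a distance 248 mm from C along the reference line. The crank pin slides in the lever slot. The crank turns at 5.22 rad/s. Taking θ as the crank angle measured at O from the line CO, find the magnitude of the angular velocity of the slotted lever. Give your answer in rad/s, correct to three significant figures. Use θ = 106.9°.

ω = 5.22 rad/s
Crank pin A relative to C: A = (d + r cosθ, r sinθ); lever angle φ = atan2(r sinθ, d + r cosθ).
Differentiating tanφ: φ̇ = rω(d cosθ + r)/(d² + r² + 2dr cosθ).
d² + r² + 2dr cosθ = |CA|² = 0.0581132 m²;  d cosθ + r = +0.042506 m.
|ω_lever| = |0.1146·5.22·+0.042506| / 0.0581132 = 0.43755 rad/s.

0.438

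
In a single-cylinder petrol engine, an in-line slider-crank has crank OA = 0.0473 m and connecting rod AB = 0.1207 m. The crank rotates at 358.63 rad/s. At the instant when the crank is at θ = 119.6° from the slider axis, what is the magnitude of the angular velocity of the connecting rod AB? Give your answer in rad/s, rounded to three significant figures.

73.8

ω = 358.6 rad/s
The rod makes angle φ with the slider axis where L sinφ = r sinθ; differentiating, L cosφ·φ̇ = r ω cosθ.
L cosφ = √(L² − r² sin²θ) = 0.11348 m.
|ω_rod| = r ω |cosθ| / √(L² − r² sin²θ) = 0.0473·358.6·0.49394/0.11348 = 73.837 rad/s.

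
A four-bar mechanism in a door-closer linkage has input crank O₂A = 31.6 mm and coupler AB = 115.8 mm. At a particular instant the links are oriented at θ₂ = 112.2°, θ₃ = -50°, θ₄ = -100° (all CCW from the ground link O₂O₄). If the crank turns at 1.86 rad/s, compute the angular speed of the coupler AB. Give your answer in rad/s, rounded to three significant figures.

ω₂ = 1.86 rad/s
Differentiating the loop-closure r₂e^{iθ₂}+r₃e^{iθ₃}=r₁+r₄e^{iθ₄} gives r₂ω₂e^{iθ₂}+r₃ω₃e^{iθ₃}=r₄ω₄e^{iθ₄}.
Eliminating the other unknown: ω₃ = r₂ω₂ sin(θ₄−θ₂) / [r₃ sin(θ₃−θ₄)].
Numerator sine = +0.53288; denominator sine = +0.76604.
Result = 0.0316·1.86·(+0.53288) / (0.1158·(+0.76604)) = +0.35307 rad/s; magnitude 0.35307 rad/s.

0.353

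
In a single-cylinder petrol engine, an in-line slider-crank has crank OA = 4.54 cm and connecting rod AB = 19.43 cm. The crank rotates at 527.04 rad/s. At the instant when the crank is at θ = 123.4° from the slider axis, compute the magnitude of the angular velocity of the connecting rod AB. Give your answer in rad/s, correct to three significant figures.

69.1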